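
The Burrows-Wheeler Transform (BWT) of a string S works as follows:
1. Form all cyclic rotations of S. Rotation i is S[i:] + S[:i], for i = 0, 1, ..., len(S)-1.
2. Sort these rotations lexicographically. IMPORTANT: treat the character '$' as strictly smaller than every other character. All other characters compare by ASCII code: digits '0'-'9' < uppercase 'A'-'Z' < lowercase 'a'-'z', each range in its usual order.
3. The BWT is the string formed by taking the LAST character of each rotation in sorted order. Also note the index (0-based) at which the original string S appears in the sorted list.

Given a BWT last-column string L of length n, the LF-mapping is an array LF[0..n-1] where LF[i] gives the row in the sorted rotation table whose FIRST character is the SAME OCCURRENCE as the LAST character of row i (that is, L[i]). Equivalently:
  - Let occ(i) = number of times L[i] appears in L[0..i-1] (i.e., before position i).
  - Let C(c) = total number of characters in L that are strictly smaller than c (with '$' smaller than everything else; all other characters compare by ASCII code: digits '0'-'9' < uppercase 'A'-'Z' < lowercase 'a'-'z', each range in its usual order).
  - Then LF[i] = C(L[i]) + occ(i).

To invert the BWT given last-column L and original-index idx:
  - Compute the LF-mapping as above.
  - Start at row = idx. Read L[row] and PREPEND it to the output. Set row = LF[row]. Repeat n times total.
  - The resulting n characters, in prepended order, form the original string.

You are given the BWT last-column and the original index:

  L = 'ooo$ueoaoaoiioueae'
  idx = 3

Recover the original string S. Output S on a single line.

LF mapping: 9 10 11 0 16 4 12 1 13 2 14 7 8 15 17 5 3 6
Walk LF starting at row 3, prepending L[row]:
  step 1: row=3, L[3]='$', prepend. Next row=LF[3]=0
  step 2: row=0, L[0]='o', prepend. Next row=LF[0]=9
  step 3: row=9, L[9]='a', prepend. Next row=LF[9]=2
  step 4: row=2, L[2]='o', prepend. Next row=LF[2]=11
  step 5: row=11, L[11]='i', prepend. Next row=LF[11]=7
  step 6: row=7, L[7]='a', prepend. Next row=LF[7]=1
  step 7: row=1, L[1]='o', prepend. Next row=LF[1]=10
  step 8: row=10, L[10]='o', prepend. Next row=LF[10]=14
  step 9: row=14, L[14]='u', prepend. Next row=LF[14]=17
  step 10: row=17, L[17]='e', prepend. Next row=LF[17]=6
  step 11: row=6, L[6]='o', prepend. Next row=LF[6]=12
  step 12: row=12, L[12]='i', prepend. Next row=LF[12]=8
  step 13: row=8, L[8]='o', prepend. Next row=LF[8]=13
  step 14: row=13, L[13]='o', prepend. Next row=LF[13]=15
  step 15: row=15, L[15]='e', prepend. Next row=LF[15]=5
  step 16: row=5, L[5]='e', prepend. Next row=LF[5]=4
  step 17: row=4, L[4]='u', prepend. Next row=LF[4]=16
  step 18: row=16, L[16]='a', prepend. Next row=LF[16]=3
Reversed output: aueeooioeuooaioao$

Answer: aueeooioeuooaioao$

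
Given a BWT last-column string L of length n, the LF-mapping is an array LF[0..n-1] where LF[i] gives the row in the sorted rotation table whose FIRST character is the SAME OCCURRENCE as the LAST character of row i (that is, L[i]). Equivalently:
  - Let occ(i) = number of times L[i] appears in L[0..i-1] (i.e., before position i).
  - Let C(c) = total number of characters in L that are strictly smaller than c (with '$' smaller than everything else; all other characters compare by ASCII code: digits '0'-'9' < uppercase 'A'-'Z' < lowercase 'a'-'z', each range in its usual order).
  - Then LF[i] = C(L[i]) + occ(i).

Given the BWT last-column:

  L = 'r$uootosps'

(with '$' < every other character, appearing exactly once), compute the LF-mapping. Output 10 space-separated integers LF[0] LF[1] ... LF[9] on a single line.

Char counts: '$':1, 'o':3, 'p':1, 'r':1, 's':2, 't':1, 'u':1
C (first-col start): C('$')=0, C('o')=1, C('p')=4, C('r')=5, C('s')=6, C('t')=8, C('u')=9
L[0]='r': occ=0, LF[0]=C('r')+0=5+0=5
L[1]='$': occ=0, LF[1]=C('$')+0=0+0=0
L[2]='u': occ=0, LF[2]=C('u')+0=9+0=9
L[3]='o': occ=0, LF[3]=C('o')+0=1+0=1
L[4]='o': occ=1, LF[4]=C('o')+1=1+1=2
L[5]='t': occ=0, LF[5]=C('t')+0=8+0=8
L[6]='o': occ=2, LF[6]=C('o')+2=1+2=3
L[7]='s': occ=0, LF[7]=C('s')+0=6+0=6
L[8]='p': occ=0, LF[8]=C('p')+0=4+0=4
L[9]='s': occ=1, LF[9]=C('s')+1=6+1=7

Answer: 5 0 9 1 2 8 3 6 4 7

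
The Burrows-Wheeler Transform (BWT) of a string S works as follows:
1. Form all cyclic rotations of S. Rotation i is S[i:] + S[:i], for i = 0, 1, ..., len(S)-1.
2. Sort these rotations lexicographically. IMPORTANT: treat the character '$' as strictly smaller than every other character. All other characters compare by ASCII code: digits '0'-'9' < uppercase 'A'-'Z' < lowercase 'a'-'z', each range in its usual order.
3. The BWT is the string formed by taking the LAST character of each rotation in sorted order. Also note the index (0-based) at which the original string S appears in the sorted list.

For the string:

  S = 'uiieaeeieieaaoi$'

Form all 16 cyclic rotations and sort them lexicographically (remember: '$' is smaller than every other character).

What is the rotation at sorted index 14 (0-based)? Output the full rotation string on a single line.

All 16 rotations (rotation i = S[i:]+S[:i]):
  rot[0] = uiieaeeieieaaoi$
  rot[1] = iieaeeieieaaoi$u
  rot[2] = ieaeeieieaaoi$ui
  rot[3] = eaeeieieaaoi$uii
  rot[4] = aeeieieaaoi$uiie
  rot[5] = eeieieaaoi$uiiea
  rot[6] = eieieaaoi$uiieae
  rot[7] = ieieaaoi$uiieaee
  rot[8] = eieaaoi$uiieaeei
  rot[9] = ieaaoi$uiieaeeie
  rot[10] = eaaoi$uiieaeeiei
  rot[11] = aaoi$uiieaeeieie
  rot[12] = aoi$uiieaeeieiea
  rot[13] = oi$uiieaeeieieaa
  rot[14] = i$uiieaeeieieaao
  rot[15] = $uiieaeeieieaaoi
Sorted (with $ < everything):
  sorted[0] = $uiieaeeieieaaoi
  sorted[1] = aaoi$uiieaeeieie
  sorted[2] = aeeieieaaoi$uiie
  sorted[3] = aoi$uiieaeeieiea
  sorted[4] = eaaoi$uiieaeeiei
  sorted[5] = eaeeieieaaoi$uii
  sorted[6] = eeieieaaoi$uiiea
  sorted[7] = eieaaoi$uiieaeei
  sorted[8] = eieieaaoi$uiieae
  sorted[9] = i$uiieaeeieieaao
  sorted[10] = ieaaoi$uiieaeeie
  sorted[11] = ieaeeieieaaoi$ui
  sorted[12] = ieieaaoi$uiieaee
  sorted[13] = iieaeeieieaaoi$u
  sorted[14] = oi$uiieaeeieieaa
  sorted[15] = uiieaeeieieaaoi$
sorted[14] = oi$uiieaeeieieaa

Answer: oi$uiieaeeieieaa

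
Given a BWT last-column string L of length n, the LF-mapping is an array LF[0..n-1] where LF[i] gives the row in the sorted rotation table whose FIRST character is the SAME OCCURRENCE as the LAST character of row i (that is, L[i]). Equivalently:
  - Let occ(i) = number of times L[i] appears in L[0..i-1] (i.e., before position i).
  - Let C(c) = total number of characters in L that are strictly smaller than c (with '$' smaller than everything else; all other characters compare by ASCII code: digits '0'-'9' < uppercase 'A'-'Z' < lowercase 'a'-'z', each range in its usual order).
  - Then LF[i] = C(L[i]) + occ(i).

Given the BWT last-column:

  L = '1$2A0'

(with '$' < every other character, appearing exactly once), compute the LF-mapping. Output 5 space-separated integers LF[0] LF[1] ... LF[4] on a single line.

Char counts: '$':1, '0':1, '1':1, '2':1, 'A':1
C (first-col start): C('$')=0, C('0')=1, C('1')=2, C('2')=3, C('A')=4
L[0]='1': occ=0, LF[0]=C('1')+0=2+0=2
L[1]='$': occ=0, LF[1]=C('$')+0=0+0=0
L[2]='2': occ=0, LF[2]=C('2')+0=3+0=3
L[3]='A': occ=0, LF[3]=C('A')+0=4+0=4
L[4]='0': occ=0, LF[4]=C('0')+0=1+0=1

Answer: 2 0 3 4 1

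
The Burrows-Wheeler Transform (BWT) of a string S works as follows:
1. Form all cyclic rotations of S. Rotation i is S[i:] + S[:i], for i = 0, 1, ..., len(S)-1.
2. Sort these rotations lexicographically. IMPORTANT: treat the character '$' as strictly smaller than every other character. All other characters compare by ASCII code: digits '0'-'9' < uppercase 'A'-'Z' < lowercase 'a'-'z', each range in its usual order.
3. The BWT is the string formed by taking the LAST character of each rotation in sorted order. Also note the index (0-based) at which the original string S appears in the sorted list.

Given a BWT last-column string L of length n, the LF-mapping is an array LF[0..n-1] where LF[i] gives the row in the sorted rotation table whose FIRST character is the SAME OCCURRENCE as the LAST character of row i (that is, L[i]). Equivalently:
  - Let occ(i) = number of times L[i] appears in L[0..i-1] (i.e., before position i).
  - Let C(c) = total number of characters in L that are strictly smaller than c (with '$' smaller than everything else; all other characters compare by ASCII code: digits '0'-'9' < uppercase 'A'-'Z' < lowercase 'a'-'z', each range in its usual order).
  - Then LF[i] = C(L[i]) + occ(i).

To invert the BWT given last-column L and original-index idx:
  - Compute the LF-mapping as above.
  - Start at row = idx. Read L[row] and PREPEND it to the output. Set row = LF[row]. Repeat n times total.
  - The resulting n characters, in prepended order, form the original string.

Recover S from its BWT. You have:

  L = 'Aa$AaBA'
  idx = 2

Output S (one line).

Answer: AAaBaA$

Derivation:
LF mapping: 1 5 0 2 6 4 3
Walk LF starting at row 2, prepending L[row]:
  step 1: row=2, L[2]='$', prepend. Next row=LF[2]=0
  step 2: row=0, L[0]='A', prepend. Next row=LF[0]=1
  step 3: row=1, L[1]='a', prepend. Next row=LF[1]=5
  step 4: row=5, L[5]='B', prepend. Next row=LF[5]=4
  step 5: row=4, L[4]='a', prepend. Next row=LF[4]=6
  step 6: row=6, L[6]='A', prepend. Next row=LF[6]=3
  step 7: row=3, L[3]='A', prepend. Next row=LF[3]=2
Reversed output: AAaBaA$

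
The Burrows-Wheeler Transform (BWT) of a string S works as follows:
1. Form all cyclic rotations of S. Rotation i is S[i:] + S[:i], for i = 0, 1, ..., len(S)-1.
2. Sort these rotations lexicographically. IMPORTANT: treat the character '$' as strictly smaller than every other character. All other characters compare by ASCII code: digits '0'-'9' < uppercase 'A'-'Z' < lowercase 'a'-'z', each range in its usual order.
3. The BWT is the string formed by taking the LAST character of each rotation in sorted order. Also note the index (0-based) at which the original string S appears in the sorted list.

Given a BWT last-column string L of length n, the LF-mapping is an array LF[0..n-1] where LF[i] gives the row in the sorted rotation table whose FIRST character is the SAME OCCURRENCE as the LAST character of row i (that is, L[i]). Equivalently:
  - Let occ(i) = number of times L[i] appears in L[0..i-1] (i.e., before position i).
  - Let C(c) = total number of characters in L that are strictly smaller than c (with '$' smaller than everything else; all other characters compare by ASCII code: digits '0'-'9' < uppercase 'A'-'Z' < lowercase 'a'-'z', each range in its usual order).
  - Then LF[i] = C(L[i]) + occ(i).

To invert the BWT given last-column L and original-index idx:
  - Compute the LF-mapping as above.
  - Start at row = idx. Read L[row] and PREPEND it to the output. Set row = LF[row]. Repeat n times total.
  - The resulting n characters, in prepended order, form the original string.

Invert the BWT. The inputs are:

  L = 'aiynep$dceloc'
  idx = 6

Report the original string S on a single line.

LF mapping: 1 7 12 9 5 11 0 4 2 6 8 10 3
Walk LF starting at row 6, prepending L[row]:
  step 1: row=6, L[6]='$', prepend. Next row=LF[6]=0
  step 2: row=0, L[0]='a', prepend. Next row=LF[0]=1
  step 3: row=1, L[1]='i', prepend. Next row=LF[1]=7
  step 4: row=7, L[7]='d', prepend. Next row=LF[7]=4
  step 5: row=4, L[4]='e', prepend. Next row=LF[4]=5
  step 6: row=5, L[5]='p', prepend. Next row=LF[5]=11
  step 7: row=11, L[11]='o', prepend. Next row=LF[11]=10
  step 8: row=10, L[10]='l', prepend. Next row=LF[10]=8
  step 9: row=8, L[8]='c', prepend. Next row=LF[8]=2
  step 10: row=2, L[2]='y', prepend. Next row=LF[2]=12
  step 11: row=12, L[12]='c', prepend. Next row=LF[12]=3
  step 12: row=3, L[3]='n', prepend. Next row=LF[3]=9
  step 13: row=9, L[9]='e', prepend. Next row=LF[9]=6
Reversed output: encyclopedia$

Answer: encyclopedia$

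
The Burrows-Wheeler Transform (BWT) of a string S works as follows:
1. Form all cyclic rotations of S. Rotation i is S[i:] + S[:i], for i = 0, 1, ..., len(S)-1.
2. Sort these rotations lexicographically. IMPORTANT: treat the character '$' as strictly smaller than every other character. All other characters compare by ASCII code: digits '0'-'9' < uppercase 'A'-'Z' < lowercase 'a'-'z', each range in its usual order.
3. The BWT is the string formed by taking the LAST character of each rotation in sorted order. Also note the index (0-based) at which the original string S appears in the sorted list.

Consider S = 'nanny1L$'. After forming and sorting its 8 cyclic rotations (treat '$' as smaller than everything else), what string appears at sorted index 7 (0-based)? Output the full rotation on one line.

Answer: y1L$nann

Derivation:
All 8 rotations (rotation i = S[i:]+S[:i]):
  rot[0] = nanny1L$
  rot[1] = anny1L$n
  rot[2] = nny1L$na
  rot[3] = ny1L$nan
  rot[4] = y1L$nann
  rot[5] = 1L$nanny
  rot[6] = L$nanny1
  rot[7] = $nanny1L
Sorted (with $ < everything):
  sorted[0] = $nanny1L
  sorted[1] = 1L$nanny
  sorted[2] = L$nanny1
  sorted[3] = anny1L$n
  sorted[4] = nanny1L$
  sorted[5] = nny1L$na
  sorted[6] = ny1L$nan
  sorted[7] = y1L$nann
sorted[7] = y1L$nann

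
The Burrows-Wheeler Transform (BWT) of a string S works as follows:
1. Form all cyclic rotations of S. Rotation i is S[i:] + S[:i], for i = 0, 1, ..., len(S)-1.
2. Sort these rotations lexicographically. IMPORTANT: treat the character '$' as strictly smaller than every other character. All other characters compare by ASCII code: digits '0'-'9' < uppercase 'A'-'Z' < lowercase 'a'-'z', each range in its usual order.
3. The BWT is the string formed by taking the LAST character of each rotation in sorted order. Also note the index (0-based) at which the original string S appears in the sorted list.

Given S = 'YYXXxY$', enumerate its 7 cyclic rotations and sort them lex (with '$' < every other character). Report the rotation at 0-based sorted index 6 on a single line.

All 7 rotations (rotation i = S[i:]+S[:i]):
  rot[0] = YYXXxY$
  rot[1] = YXXxY$Y
  rot[2] = XXxY$YY
  rot[3] = XxY$YYX
  rot[4] = xY$YYXX
  rot[5] = Y$YYXXx
  rot[6] = $YYXXxY
Sorted (with $ < everything):
  sorted[0] = $YYXXxY
  sorted[1] = XXxY$YY
  sorted[2] = XxY$YYX
  sorted[3] = Y$YYXXx
  sorted[4] = YXXxY$Y
  sorted[5] = YYXXxY$
  sorted[6] = xY$YYXX
sorted[6] = xY$YYXX

Answer: xY$YYXX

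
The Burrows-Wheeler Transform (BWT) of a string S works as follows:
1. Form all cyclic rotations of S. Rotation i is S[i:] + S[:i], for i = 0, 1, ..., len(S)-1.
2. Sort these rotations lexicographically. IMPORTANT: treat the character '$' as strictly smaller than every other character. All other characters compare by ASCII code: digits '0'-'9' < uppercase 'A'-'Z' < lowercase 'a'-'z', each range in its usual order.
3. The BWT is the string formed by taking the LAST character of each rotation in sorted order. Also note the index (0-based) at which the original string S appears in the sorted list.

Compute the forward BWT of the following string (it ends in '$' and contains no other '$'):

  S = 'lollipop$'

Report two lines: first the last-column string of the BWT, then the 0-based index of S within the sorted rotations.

Answer: pllo$lpoi
4

Derivation:
All 9 rotations (rotation i = S[i:]+S[:i]):
  rot[0] = lollipop$
  rot[1] = ollipop$l
  rot[2] = llipop$lo
  rot[3] = lipop$lol
  rot[4] = ipop$loll
  rot[5] = pop$lolli
  rot[6] = op$lollip
  rot[7] = p$lollipo
  rot[8] = $lollipop
Sorted (with $ < everything):
  sorted[0] = $lollipop  (last char: 'p')
  sorted[1] = ipop$loll  (last char: 'l')
  sorted[2] = lipop$lol  (last char: 'l')
  sorted[3] = llipop$lo  (last char: 'o')
  sorted[4] = lollipop$  (last char: '$')
  sorted[5] = ollipop$l  (last char: 'l')
  sorted[6] = op$lollip  (last char: 'p')
  sorted[7] = p$lollipo  (last char: 'o')
  sorted[8] = pop$lolli  (last char: 'i')
Last column: pllo$lpoi
Original string S is at sorted index 4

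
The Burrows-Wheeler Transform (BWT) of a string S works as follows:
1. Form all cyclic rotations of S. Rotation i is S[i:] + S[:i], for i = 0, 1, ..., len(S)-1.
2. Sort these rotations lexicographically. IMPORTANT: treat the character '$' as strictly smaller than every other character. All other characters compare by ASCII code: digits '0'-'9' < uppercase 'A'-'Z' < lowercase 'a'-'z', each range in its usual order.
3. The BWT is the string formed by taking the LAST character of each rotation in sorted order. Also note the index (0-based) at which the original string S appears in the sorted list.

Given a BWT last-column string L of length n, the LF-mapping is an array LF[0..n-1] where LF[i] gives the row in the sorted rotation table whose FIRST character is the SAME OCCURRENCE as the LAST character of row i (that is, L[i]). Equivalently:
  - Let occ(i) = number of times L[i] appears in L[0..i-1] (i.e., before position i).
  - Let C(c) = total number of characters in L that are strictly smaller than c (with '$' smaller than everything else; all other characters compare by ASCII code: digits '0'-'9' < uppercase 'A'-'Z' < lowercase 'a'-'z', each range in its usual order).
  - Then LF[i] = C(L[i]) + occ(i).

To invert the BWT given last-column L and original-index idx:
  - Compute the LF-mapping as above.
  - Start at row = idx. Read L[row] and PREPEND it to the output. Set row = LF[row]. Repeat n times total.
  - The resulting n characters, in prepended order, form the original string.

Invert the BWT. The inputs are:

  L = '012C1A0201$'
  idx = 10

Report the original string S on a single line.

LF mapping: 1 4 7 10 5 9 2 8 3 6 0
Walk LF starting at row 10, prepending L[row]:
  step 1: row=10, L[10]='$', prepend. Next row=LF[10]=0
  step 2: row=0, L[0]='0', prepend. Next row=LF[0]=1
  step 3: row=1, L[1]='1', prepend. Next row=LF[1]=4
  step 4: row=4, L[4]='1', prepend. Next row=LF[4]=5
  step 5: row=5, L[5]='A', prepend. Next row=LF[5]=9
  step 6: row=9, L[9]='1', prepend. Next row=LF[9]=6
  step 7: row=6, L[6]='0', prepend. Next row=LF[6]=2
  step 8: row=2, L[2]='2', prepend. Next row=LF[2]=7
  step 9: row=7, L[7]='2', prepend. Next row=LF[7]=8
  step 10: row=8, L[8]='0', prepend. Next row=LF[8]=3
  step 11: row=3, L[3]='C', prepend. Next row=LF[3]=10
Reversed output: C02201A110$

Answer: C02201A110$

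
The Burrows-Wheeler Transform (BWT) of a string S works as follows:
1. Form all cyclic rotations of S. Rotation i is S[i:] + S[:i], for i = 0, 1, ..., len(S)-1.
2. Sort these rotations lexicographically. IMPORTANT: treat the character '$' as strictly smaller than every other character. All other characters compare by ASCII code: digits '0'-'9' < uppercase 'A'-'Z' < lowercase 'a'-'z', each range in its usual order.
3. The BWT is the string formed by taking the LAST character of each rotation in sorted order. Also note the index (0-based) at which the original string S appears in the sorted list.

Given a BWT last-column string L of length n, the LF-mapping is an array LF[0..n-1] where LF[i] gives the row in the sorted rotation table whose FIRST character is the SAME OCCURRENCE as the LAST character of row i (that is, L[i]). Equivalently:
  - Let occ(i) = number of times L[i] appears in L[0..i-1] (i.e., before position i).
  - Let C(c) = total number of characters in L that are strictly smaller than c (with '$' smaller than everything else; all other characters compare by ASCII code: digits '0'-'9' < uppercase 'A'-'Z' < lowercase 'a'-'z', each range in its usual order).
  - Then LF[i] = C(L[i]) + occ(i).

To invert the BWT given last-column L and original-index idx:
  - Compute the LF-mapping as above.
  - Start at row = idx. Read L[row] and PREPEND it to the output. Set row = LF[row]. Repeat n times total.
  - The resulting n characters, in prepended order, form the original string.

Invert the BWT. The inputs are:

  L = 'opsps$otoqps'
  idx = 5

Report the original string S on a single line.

Answer: posopstqspo$

Derivation:
LF mapping: 1 4 8 5 9 0 2 11 3 7 6 10
Walk LF starting at row 5, prepending L[row]:
  step 1: row=5, L[5]='$', prepend. Next row=LF[5]=0
  step 2: row=0, L[0]='o', prepend. Next row=LF[0]=1
  step 3: row=1, L[1]='p', prepend. Next row=LF[1]=4
  step 4: row=4, L[4]='s', prepend. Next row=LF[4]=9
  step 5: row=9, L[9]='q', prepend. Next row=LF[9]=7
  step 6: row=7, L[7]='t', prepend. Next row=LF[7]=11
  step 7: row=11, L[11]='s', prepend. Next row=LF[11]=10
  step 8: row=10, L[10]='p', prepend. Next row=LF[10]=6
  step 9: row=6, L[6]='o', prepend. Next row=LF[6]=2
  step 10: row=2, L[2]='s', prepend. Next row=LF[2]=8
  step 11: row=8, L[8]='o', prepend. Next row=LF[8]=3
  step 12: row=3, L[3]='p', prepend. Next row=LF[3]=5
Reversed output: posopstqspo$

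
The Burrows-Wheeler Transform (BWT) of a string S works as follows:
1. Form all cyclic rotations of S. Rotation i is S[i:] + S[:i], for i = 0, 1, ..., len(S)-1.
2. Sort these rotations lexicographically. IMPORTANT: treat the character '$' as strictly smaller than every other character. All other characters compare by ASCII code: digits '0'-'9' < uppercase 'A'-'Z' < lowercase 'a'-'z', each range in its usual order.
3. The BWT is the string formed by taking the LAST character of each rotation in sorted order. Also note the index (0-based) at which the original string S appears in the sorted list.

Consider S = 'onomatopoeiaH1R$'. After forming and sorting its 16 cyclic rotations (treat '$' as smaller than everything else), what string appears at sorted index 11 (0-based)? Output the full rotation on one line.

All 16 rotations (rotation i = S[i:]+S[:i]):
  rot[0] = onomatopoeiaH1R$
  rot[1] = nomatopoeiaH1R$o
  rot[2] = omatopoeiaH1R$on
  rot[3] = matopoeiaH1R$ono
  rot[4] = atopoeiaH1R$onom
  rot[5] = topoeiaH1R$onoma
  rot[6] = opoeiaH1R$onomat
  rot[7] = poeiaH1R$onomato
  rot[8] = oeiaH1R$onomatop
  rot[9] = eiaH1R$onomatopo
  rot[10] = iaH1R$onomatopoe
  rot[11] = aH1R$onomatopoei
  rot[12] = H1R$onomatopoeia
  rot[13] = 1R$onomatopoeiaH
  rot[14] = R$onomatopoeiaH1
  rot[15] = $onomatopoeiaH1R
Sorted (with $ < everything):
  sorted[0] = $onomatopoeiaH1R
  sorted[1] = 1R$onomatopoeiaH
  sorted[2] = H1R$onomatopoeia
  sorted[3] = R$onomatopoeiaH1
  sorted[4] = aH1R$onomatopoei
  sorted[5] = atopoeiaH1R$onom
  sorted[6] = eiaH1R$onomatopo
  sorted[7] = iaH1R$onomatopoe
  sorted[8] = matopoeiaH1R$ono
  sorted[9] = nomatopoeiaH1R$o
  sorted[10] = oeiaH1R$onomatop
  sorted[11] = omatopoeiaH1R$on
  sorted[12] = onomatopoeiaH1R$
  sorted[13] = opoeiaH1R$onomat
  sorted[14] = poeiaH1R$onomato
  sorted[15] = topoeiaH1R$onoma
sorted[11] = omatopoeiaH1R$on

Answer: omatopoeiaH1R$on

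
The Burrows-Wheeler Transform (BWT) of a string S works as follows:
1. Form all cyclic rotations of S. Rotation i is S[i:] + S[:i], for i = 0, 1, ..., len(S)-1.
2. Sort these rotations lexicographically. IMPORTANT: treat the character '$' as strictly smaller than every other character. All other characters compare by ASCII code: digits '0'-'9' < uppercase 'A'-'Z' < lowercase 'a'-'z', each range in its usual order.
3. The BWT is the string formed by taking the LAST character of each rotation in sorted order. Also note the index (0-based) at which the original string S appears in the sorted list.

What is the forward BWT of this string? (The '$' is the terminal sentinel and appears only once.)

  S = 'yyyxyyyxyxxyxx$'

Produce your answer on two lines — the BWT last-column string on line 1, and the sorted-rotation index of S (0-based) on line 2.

Answer: xxyyxyyxxyyyyx$
14

Derivation:
All 15 rotations (rotation i = S[i:]+S[:i]):
  rot[0] = yyyxyyyxyxxyxx$
  rot[1] = yyxyyyxyxxyxx$y
  rot[2] = yxyyyxyxxyxx$yy
  rot[3] = xyyyxyxxyxx$yyy
  rot[4] = yyyxyxxyxx$yyyx
  rot[5] = yyxyxxyxx$yyyxy
  rot[6] = yxyxxyxx$yyyxyy
  rot[7] = xyxxyxx$yyyxyyy
  rot[8] = yxxyxx$yyyxyyyx
  rot[9] = xxyxx$yyyxyyyxy
  rot[10] = xyxx$yyyxyyyxyx
  rot[11] = yxx$yyyxyyyxyxx
  rot[12] = xx$yyyxyyyxyxxy
  rot[13] = x$yyyxyyyxyxxyx
  rot[14] = $yyyxyyyxyxxyxx
Sorted (with $ < everything):
  sorted[0] = $yyyxyyyxyxxyxx  (last char: 'x')
  sorted[1] = x$yyyxyyyxyxxyx  (last char: 'x')
  sorted[2] = xx$yyyxyyyxyxxy  (last char: 'y')
  sorted[3] = xxyxx$yyyxyyyxy  (last char: 'y')
  sorted[4] = xyxx$yyyxyyyxyx  (last char: 'x')
  sorted[5] = xyxxyxx$yyyxyyy  (last char: 'y')
  sorted[6] = xyyyxyxxyxx$yyy  (last char: 'y')
  sorted[7] = yxx$yyyxyyyxyxx  (last char: 'x')
  sorted[8] = yxxyxx$yyyxyyyx  (last char: 'x')
  sorted[9] = yxyxxyxx$yyyxyy  (last char: 'y')
  sorted[10] = yxyyyxyxxyxx$yy  (last char: 'y')
  sorted[11] = yyxyxxyxx$yyyxy  (last char: 'y')
  sorted[12] = yyxyyyxyxxyxx$y  (last char: 'y')
  sorted[13] = yyyxyxxyxx$yyyx  (last char: 'x')
  sorted[14] = yyyxyyyxyxxyxx$  (last char: '$')
Last column: xxyyxyyxxyyyyx$
Original string S is at sorted index 14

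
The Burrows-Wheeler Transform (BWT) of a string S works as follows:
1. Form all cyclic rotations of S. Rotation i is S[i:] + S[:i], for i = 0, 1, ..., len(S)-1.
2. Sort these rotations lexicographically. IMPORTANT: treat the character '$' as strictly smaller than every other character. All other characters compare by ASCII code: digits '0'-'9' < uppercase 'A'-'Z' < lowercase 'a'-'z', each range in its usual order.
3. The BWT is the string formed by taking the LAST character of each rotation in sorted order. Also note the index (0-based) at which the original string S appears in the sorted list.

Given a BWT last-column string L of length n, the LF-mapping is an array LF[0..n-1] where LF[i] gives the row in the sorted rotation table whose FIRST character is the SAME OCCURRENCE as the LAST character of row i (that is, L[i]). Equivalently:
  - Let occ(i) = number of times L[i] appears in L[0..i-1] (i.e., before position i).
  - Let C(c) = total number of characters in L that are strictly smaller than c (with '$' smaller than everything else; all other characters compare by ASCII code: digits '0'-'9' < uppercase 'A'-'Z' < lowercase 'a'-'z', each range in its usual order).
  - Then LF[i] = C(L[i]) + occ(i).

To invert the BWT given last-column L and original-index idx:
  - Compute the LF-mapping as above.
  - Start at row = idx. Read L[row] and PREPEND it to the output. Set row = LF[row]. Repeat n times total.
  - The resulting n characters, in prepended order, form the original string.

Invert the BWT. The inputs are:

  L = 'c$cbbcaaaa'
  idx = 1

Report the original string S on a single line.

Answer: abacbacac$

Derivation:
LF mapping: 7 0 8 5 6 9 1 2 3 4
Walk LF starting at row 1, prepending L[row]:
  step 1: row=1, L[1]='$', prepend. Next row=LF[1]=0
  step 2: row=0, L[0]='c', prepend. Next row=LF[0]=7
  step 3: row=7, L[7]='a', prepend. Next row=LF[7]=2
  step 4: row=2, L[2]='c', prepend. Next row=LF[2]=8
  step 5: row=8, L[8]='a', prepend. Next row=LF[8]=3
  step 6: row=3, L[3]='b', prepend. Next row=LF[3]=5
  step 7: row=5, L[5]='c', prepend. Next row=LF[5]=9
  step 8: row=9, L[9]='a', prepend. Next row=LF[9]=4
  step 9: row=4, L[4]='b', prepend. Next row=LF[4]=6
  step 10: row=6, L[6]='a', prepend. Next row=LF[6]=1
Reversed output: abacbacac$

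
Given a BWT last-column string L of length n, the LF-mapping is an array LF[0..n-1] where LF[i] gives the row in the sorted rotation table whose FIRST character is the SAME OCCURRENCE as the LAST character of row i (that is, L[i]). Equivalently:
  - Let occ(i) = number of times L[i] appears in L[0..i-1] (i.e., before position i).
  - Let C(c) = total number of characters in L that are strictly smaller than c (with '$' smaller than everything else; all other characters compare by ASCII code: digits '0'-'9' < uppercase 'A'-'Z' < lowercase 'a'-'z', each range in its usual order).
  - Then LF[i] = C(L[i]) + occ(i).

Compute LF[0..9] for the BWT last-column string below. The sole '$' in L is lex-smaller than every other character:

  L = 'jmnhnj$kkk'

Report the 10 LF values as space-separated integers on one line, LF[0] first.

Char counts: '$':1, 'h':1, 'j':2, 'k':3, 'm':1, 'n':2
C (first-col start): C('$')=0, C('h')=1, C('j')=2, C('k')=4, C('m')=7, C('n')=8
L[0]='j': occ=0, LF[0]=C('j')+0=2+0=2
L[1]='m': occ=0, LF[1]=C('m')+0=7+0=7
L[2]='n': occ=0, LF[2]=C('n')+0=8+0=8
L[3]='h': occ=0, LF[3]=C('h')+0=1+0=1
L[4]='n': occ=1, LF[4]=C('n')+1=8+1=9
L[5]='j': occ=1, LF[5]=C('j')+1=2+1=3
L[6]='$': occ=0, LF[6]=C('$')+0=0+0=0
L[7]='k': occ=0, LF[7]=C('k')+0=4+0=4
L[8]='k': occ=1, LF[8]=C('k')+1=4+1=5
L[9]='k': occ=2, LF[9]=C('k')+2=4+2=6

Answer: 2 7 8 1 9 3 0 4 5 6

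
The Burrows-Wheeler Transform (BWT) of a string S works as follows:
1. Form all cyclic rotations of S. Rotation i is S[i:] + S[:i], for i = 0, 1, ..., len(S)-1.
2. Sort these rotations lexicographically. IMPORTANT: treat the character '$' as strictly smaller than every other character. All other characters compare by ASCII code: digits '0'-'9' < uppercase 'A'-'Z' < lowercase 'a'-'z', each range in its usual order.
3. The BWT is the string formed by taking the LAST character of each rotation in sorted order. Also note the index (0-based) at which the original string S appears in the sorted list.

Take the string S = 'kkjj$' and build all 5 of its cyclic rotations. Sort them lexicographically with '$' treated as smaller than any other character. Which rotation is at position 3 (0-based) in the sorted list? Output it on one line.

Answer: kjj$k

Derivation:
All 5 rotations (rotation i = S[i:]+S[:i]):
  rot[0] = kkjj$
  rot[1] = kjj$k
  rot[2] = jj$kk
  rot[3] = j$kkj
  rot[4] = $kkjj
Sorted (with $ < everything):
  sorted[0] = $kkjj
  sorted[1] = j$kkj
  sorted[2] = jj$kk
  sorted[3] = kjj$k
  sorted[4] = kkjj$
sorted[3] = kjj$k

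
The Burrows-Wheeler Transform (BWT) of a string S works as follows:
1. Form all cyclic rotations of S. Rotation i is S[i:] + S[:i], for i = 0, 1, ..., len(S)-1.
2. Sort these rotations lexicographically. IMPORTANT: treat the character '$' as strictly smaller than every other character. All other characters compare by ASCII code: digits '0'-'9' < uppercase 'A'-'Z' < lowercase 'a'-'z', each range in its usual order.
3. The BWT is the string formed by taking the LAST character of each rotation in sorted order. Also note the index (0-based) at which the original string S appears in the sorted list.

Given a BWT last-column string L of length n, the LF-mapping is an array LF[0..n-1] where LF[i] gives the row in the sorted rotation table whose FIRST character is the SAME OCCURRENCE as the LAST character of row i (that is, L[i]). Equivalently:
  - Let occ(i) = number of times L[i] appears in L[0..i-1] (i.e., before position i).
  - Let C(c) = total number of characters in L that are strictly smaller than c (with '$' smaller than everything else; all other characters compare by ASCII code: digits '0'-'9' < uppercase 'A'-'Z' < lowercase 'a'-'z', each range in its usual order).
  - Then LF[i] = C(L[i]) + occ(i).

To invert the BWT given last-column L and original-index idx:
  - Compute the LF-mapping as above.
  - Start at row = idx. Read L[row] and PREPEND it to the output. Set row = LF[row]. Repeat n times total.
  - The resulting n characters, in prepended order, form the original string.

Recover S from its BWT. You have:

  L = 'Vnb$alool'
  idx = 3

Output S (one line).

Answer: balloonV$

Derivation:
LF mapping: 1 6 3 0 2 4 7 8 5
Walk LF starting at row 3, prepending L[row]:
  step 1: row=3, L[3]='$', prepend. Next row=LF[3]=0
  step 2: row=0, L[0]='V', prepend. Next row=LF[0]=1
  step 3: row=1, L[1]='n', prepend. Next row=LF[1]=6
  step 4: row=6, L[6]='o', prepend. Next row=LF[6]=7
  step 5: row=7, L[7]='o', prepend. Next row=LF[7]=8
  step 6: row=8, L[8]='l', prepend. Next row=LF[8]=5
  step 7: row=5, L[5]='l', prepend. Next row=LF[5]=4
  step 8: row=4, L[4]='a', prepend. Next row=LF[4]=2
  step 9: row=2, L[2]='b', prepend. Next row=LF[2]=3
Reversed output: balloonV$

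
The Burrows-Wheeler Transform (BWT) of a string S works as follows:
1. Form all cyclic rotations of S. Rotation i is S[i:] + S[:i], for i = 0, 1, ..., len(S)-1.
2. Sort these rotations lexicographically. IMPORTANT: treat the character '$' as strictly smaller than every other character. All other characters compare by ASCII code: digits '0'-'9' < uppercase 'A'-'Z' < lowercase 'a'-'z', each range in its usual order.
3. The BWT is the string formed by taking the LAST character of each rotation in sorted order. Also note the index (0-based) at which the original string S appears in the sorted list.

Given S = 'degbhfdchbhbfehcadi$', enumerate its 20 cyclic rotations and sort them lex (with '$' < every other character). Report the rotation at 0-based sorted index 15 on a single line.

Answer: hbfehcadi$degbhfdchb

Derivation:
All 20 rotations (rotation i = S[i:]+S[:i]):
  rot[0] = degbhfdchbhbfehcadi$
  rot[1] = egbhfdchbhbfehcadi$d
  rot[2] = gbhfdchbhbfehcadi$de
  rot[3] = bhfdchbhbfehcadi$deg
  rot[4] = hfdchbhbfehcadi$degb
  rot[5] = fdchbhbfehcadi$degbh
  rot[6] = dchbhbfehcadi$degbhf
  rot[7] = chbhbfehcadi$degbhfd
  rot[8] = hbhbfehcadi$degbhfdc
  rot[9] = bhbfehcadi$degbhfdch
  rot[10] = hbfehcadi$degbhfdchb
  rot[11] = bfehcadi$degbhfdchbh
  rot[12] = fehcadi$degbhfdchbhb
  rot[13] = ehcadi$degbhfdchbhbf
  rot[14] = hcadi$degbhfdchbhbfe
  rot[15] = cadi$degbhfdchbhbfeh
  rot[16] = adi$degbhfdchbhbfehc
  rot[17] = di$degbhfdchbhbfehca
  rot[18] = i$degbhfdchbhbfehcad
  rot[19] = $degbhfdchbhbfehcadi
Sorted (with $ < everything):
  sorted[0] = $degbhfdchbhbfehcadi
  sorted[1] = adi$degbhfdchbhbfehc
  sorted[2] = bfehcadi$degbhfdchbh
  sorted[3] = bhbfehcadi$degbhfdch
  sorted[4] = bhfdchbhbfehcadi$deg
  sorted[5] = cadi$degbhfdchbhbfeh
  sorted[6] = chbhbfehcadi$degbhfd
  sorted[7] = dchbhbfehcadi$degbhf
  sorted[8] = degbhfdchbhbfehcadi$
  sorted[9] = di$degbhfdchbhbfehca
  sorted[10] = egbhfdchbhbfehcadi$d
  sorted[11] = ehcadi$degbhfdchbhbf
  sorted[12] = fdchbhbfehcadi$degbh
  sorted[13] = fehcadi$degbhfdchbhb
  sorted[14] = gbhfdchbhbfehcadi$de
  sorted[15] = hbfehcadi$degbhfdchb
  sorted[16] = hbhbfehcadi$degbhfdc
  sorted[17] = hcadi$degbhfdchbhbfe
  sorted[18] = hfdchbhbfehcadi$degb
  sorted[19] = i$degbhfdchbhbfehcad
sorted[15] = hbfehcadi$degbhfdchb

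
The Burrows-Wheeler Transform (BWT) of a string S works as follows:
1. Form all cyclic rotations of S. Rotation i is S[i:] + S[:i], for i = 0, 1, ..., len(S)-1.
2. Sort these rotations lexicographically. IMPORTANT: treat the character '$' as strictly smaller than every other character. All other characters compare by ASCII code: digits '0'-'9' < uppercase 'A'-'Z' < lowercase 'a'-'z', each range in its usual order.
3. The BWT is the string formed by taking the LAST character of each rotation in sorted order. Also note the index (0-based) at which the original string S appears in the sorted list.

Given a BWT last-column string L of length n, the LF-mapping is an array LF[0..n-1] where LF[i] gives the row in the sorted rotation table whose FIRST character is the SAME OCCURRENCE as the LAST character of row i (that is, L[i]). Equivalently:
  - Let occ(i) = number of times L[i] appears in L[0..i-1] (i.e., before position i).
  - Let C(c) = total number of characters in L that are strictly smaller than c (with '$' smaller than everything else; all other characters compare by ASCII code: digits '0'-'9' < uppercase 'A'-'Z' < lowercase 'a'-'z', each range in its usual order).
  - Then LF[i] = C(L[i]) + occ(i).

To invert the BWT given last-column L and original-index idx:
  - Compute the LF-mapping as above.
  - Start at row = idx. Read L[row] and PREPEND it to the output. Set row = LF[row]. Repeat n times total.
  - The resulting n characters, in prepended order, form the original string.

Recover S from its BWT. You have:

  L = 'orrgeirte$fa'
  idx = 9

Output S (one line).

Answer: refrigerato$

Derivation:
LF mapping: 7 8 9 5 2 6 10 11 3 0 4 1
Walk LF starting at row 9, prepending L[row]:
  step 1: row=9, L[9]='$', prepend. Next row=LF[9]=0
  step 2: row=0, L[0]='o', prepend. Next row=LF[0]=7
  step 3: row=7, L[7]='t', prepend. Next row=LF[7]=11
  step 4: row=11, L[11]='a', prepend. Next row=LF[11]=1
  step 5: row=1, L[1]='r', prepend. Next row=LF[1]=8
  step 6: row=8, L[8]='e', prepend. Next row=LF[8]=3
  step 7: row=3, L[3]='g', prepend. Next row=LF[3]=5
  step 8: row=5, L[5]='i', prepend. Next row=LF[5]=6
  step 9: row=6, L[6]='r', prepend. Next row=LF[6]=10
  step 10: row=10, L[10]='f', prepend. Next row=LF[10]=4
  step 11: row=4, L[4]='e', prepend. Next row=LF[4]=2
  step 12: row=2, L[2]='r', prepend. Next row=LF[2]=9
Reversed output: refrigerato$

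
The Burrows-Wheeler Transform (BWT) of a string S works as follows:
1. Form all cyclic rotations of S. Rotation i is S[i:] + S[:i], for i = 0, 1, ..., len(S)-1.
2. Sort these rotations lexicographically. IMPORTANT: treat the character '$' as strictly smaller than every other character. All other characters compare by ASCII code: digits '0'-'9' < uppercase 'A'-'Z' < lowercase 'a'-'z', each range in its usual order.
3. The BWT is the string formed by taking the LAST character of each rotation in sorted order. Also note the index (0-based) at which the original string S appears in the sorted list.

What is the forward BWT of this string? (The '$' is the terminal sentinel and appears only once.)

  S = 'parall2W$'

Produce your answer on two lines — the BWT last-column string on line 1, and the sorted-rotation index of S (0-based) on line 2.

Answer: Wl2rpla$a
7

Derivation:
All 9 rotations (rotation i = S[i:]+S[:i]):
  rot[0] = parall2W$
  rot[1] = arall2W$p
  rot[2] = rall2W$pa
  rot[3] = all2W$par
  rot[4] = ll2W$para
  rot[5] = l2W$paral
  rot[6] = 2W$parall
  rot[7] = W$parall2
  rot[8] = $parall2W
Sorted (with $ < everything):
  sorted[0] = $parall2W  (last char: 'W')
  sorted[1] = 2W$parall  (last char: 'l')
  sorted[2] = W$parall2  (last char: '2')
  sorted[3] = all2W$par  (last char: 'r')
  sorted[4] = arall2W$p  (last char: 'p')
  sorted[5] = l2W$paral  (last char: 'l')
  sorted[6] = ll2W$para  (last char: 'a')
  sorted[7] = parall2W$  (last char: '$')
  sorted[8] = rall2W$pa  (last char: 'a')
Last column: Wl2rpla$a
Original string S is at sorted index 7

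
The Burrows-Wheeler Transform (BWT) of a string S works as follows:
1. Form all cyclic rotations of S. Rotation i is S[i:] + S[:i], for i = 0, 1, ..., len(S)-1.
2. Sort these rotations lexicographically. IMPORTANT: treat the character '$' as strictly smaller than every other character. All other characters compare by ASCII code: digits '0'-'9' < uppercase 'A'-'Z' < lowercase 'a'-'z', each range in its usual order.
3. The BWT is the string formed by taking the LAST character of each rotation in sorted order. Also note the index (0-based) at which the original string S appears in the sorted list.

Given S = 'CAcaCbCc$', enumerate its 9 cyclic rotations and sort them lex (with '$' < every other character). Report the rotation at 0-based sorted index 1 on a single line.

Answer: AcaCbCc$C

Derivation:
All 9 rotations (rotation i = S[i:]+S[:i]):
  rot[0] = CAcaCbCc$
  rot[1] = AcaCbCc$C
  rot[2] = caCbCc$CA
  rot[3] = aCbCc$CAc
  rot[4] = CbCc$CAca
  rot[5] = bCc$CAcaC
  rot[6] = Cc$CAcaCb
  rot[7] = c$CAcaCbC
  rot[8] = $CAcaCbCc
Sorted (with $ < everything):
  sorted[0] = $CAcaCbCc
  sorted[1] = AcaCbCc$C
  sorted[2] = CAcaCbCc$
  sorted[3] = CbCc$CAca
  sorted[4] = Cc$CAcaCb
  sorted[5] = aCbCc$CAc
  sorted[6] = bCc$CAcaC
  sorted[7] = c$CAcaCbC
  sorted[8] = caCbCc$CA
sorted[1] = AcaCbCc$C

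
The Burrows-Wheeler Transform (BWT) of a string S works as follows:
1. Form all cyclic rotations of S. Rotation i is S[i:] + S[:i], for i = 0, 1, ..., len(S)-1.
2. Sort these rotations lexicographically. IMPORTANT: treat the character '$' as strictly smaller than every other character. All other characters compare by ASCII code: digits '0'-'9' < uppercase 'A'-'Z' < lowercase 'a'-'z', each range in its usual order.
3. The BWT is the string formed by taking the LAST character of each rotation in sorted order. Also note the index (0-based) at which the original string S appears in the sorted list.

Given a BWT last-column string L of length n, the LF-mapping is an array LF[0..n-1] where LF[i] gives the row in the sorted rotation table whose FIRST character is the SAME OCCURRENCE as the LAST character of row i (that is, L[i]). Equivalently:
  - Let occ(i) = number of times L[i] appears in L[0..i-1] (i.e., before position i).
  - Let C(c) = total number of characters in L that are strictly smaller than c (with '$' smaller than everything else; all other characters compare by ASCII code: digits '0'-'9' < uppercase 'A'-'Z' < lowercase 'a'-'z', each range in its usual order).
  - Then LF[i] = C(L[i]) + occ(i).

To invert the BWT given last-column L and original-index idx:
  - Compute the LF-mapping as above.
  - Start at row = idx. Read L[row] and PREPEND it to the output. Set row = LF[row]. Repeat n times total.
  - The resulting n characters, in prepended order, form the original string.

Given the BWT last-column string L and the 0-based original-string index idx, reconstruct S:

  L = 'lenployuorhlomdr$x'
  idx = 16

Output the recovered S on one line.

LF mapping: 4 2 8 12 5 9 17 15 10 13 3 6 11 7 1 14 0 16
Walk LF starting at row 16, prepending L[row]:
  step 1: row=16, L[16]='$', prepend. Next row=LF[16]=0
  step 2: row=0, L[0]='l', prepend. Next row=LF[0]=4
  step 3: row=4, L[4]='l', prepend. Next row=LF[4]=5
  step 4: row=5, L[5]='o', prepend. Next row=LF[5]=9
  step 5: row=9, L[9]='r', prepend. Next row=LF[9]=13
  step 6: row=13, L[13]='m', prepend. Next row=LF[13]=7
  step 7: row=7, L[7]='u', prepend. Next row=LF[7]=15
  step 8: row=15, L[15]='r', prepend. Next row=LF[15]=14
  step 9: row=14, L[14]='d', prepend. Next row=LF[14]=1
  step 10: row=1, L[1]='e', prepend. Next row=LF[1]=2
  step 11: row=2, L[2]='n', prepend. Next row=LF[2]=8
  step 12: row=8, L[8]='o', prepend. Next row=LF[8]=10
  step 13: row=10, L[10]='h', prepend. Next row=LF[10]=3
  step 14: row=3, L[3]='p', prepend. Next row=LF[3]=12
  step 15: row=12, L[12]='o', prepend. Next row=LF[12]=11
  step 16: row=11, L[11]='l', prepend. Next row=LF[11]=6
  step 17: row=6, L[6]='y', prepend. Next row=LF[6]=17
  step 18: row=17, L[17]='x', prepend. Next row=LF[17]=16
Reversed output: xylophonedrumroll$

Answer: xylophonedrumroll$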